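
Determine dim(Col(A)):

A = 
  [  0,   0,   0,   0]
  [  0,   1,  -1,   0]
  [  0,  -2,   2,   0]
Row reduce:
Swap R1 ↔ R2
R3 → R3 + (2)·R1
REF = 
  [  0,   1,  -1,   0]
  [  0,   0,   0,   0]
  [  0,   0,   0,   0]
Pivot columns: 2 → 1 pivot.
dim(Col(A)) = number of pivot columns = 1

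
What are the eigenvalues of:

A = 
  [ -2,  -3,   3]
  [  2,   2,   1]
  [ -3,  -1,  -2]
λ = 1, (-3 + i√51)/2, (-3 - i√51)/2  (≈ 1, -1.5 + 3.571i, -1.5 - 3.571i)

Characteristic polynomial: det(λI - A) = λ³ + 2λ² + 12λ - 15
Testing integer divisors of the constant term: p(1) = 0, so (λ - 1) is a factor:
p(λ) = (λ - 1)(λ² + 3λ + 15)
λ² + 3λ + 15 = 0  ⇒  λ = (-3 ± √((3)² - 4·(15)))/2 = (-3 ± √(-51))/2
  = (-3 + i√51)/2,  (-3 - i√51)/2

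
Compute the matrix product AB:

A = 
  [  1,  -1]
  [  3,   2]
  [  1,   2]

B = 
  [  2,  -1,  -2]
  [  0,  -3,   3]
A is 3×2 and B is 2×3, so AB is 3×3. Each entry is (row of A)·(column of B):
AB[1,1] = (1)(2) + (-1)(0) = 2
AB[1,2] = (1)(-1) + (-1)(-3) = 2
AB[1,3] = (1)(-2) + (-1)(3) = -5
AB[2,1] = (3)(2) + (2)(0) = 6
AB[2,2] = (3)(-1) + (2)(-3) = -9
AB[2,3] = (3)(-2) + (2)(3) = 0
AB[3,1] = (1)(2) + (2)(0) = 2
AB[3,2] = (1)(-1) + (2)(-3) = -7
AB[3,3] = (1)(-2) + (2)(3) = 4

AB = 
  [  2,   2,  -5]
  [  6,  -9,   0]
  [  2,  -7,   4]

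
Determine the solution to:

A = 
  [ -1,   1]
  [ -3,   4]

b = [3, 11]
Row reduce the augmented matrix [A|b]:
R2 → R2 - (3)·R1
REF = 
  [ -1,   1,   3]
  [  0,   1,   2]

Back-substitution:
x₂ = 2 / 1 = 2
x₁ = (3 - (1)(2)) / (-1) = -1

x = [-1, 2]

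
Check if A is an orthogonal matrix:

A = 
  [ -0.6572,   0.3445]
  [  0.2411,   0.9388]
No

AᵀA = 
  [  0.4900,  -0.0001]
  [ -0.0001,   1]
≠ I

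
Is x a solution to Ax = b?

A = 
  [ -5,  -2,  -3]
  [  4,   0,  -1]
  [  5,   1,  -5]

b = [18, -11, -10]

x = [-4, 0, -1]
No

Ax = [23, -15, -15] ≠ b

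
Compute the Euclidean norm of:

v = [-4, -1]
4.123

||v||₂ = √((-4)² + (-1)²) = √17 = 4.123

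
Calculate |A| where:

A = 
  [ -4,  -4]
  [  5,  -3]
For a 2×2 matrix, det = ad - bc = (-4)(-3) - (-4)(5) = 32

det(A) = 32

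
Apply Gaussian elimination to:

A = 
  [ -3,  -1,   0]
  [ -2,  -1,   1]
Row operations:
R2 → R2 - (2/3)·R1

Resulting echelon form:
REF = 
  [  -3,   -1,    0]
  [   0, -1/3,    1]

Rank = 2 (number of non-zero pivot rows).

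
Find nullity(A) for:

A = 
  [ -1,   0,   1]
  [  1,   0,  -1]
nullity(A) = 2

Row reduce:
R2 → R2 + (1)·R1
REF = 
  [ -1,   0,   1]
  [  0,   0,   0]
Pivot columns: 1 → 1 pivot.
rank(A) = 1, so nullity(A) = 3 - 1 = 2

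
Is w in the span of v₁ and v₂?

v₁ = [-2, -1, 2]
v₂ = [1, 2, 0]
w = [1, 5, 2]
Yes

Form the augmented matrix and row-reduce:
[v₁|v₂|w] = 
  [ -2,   1,   1]
  [ -1,   2,   5]
  [  2,   0,   2]
R2 → R2 - (1/2)·R1
R3 → R3 + (1)·R1
R3 → R3 - (2/3)·R2
REF = 
  [ -2,   1,   1]
  [  0, 3/2, 9/2]
  [  0,   0,   0]

No row of the form [0 0 | nonzero], so the system is consistent. Back-substitution gives c₁ = 1, c₂ = 3: w = (1)·v₁ + (3)·v₂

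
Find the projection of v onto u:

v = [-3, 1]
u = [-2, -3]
proj_u(v) = [-6/13, -9/13]

v·u = (-3)(-2) + (1)(-3) = 3
u·u = (-2)² + (-3)² = 13
proj_u(v) = (v·u / u·u) × u = (3/13) × u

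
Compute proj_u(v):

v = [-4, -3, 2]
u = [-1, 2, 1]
v·u = (-4)(-1) + (-3)(2) + (2)(1) = 0
u·u = (-1)² + (2)² + (1)² = 6
proj_u(v) = (v·u / u·u) × u = (0/6) × u = (0) × u

proj_u(v) = [0, 0, 0]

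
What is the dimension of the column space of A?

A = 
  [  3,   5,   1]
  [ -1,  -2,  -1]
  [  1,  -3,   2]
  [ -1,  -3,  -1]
Row reduce:
R2 → R2 + (1/3)·R1
R3 → R3 - (1/3)·R1
R4 → R4 + (1/3)·R1
R3 → R3 - (14)·R2
R4 → R4 - (4)·R2
R4 → R4 - (2/11)·R3
REF = 
  [   3,    5,    1]
  [   0, -1/3, -2/3]
  [   0,    0,   11]
  [   0,    0,    0]
Pivot columns: 1, 2, 3 → 3 pivots.
dim(Col(A)) = number of pivot columns = 3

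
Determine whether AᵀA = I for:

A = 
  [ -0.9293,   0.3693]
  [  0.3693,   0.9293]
Yes

AᵀA = 
  [  1,   0]
  [  0,   1]
≈ I (equal to I up to the 4-dp rounding of the entries)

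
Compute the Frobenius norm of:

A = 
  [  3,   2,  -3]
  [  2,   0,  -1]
||A||_F = 5.196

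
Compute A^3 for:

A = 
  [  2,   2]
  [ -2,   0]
A^3 = 
  [ -8,   0]
  [  0,  -8]

A² = A·A:
A²[1,1] = (2)(2) + (2)(-2) = 0
A²[1,2] = (2)(2) + (2)(0) = 4
A²[2,1] = (-2)(2) + (0)(-2) = -4
A²[2,2] = (-2)(2) + (0)(0) = -4
A² = 
  [  0,   4]
  [ -4,  -4]

A^3 = A^2·A:
A^3[1,1] = (0)(2) + (4)(-2) = -8
A^3[1,2] = (0)(2) + (4)(0) = 0
A^3[2,1] = (-4)(2) + (-4)(-2) = 0
A^3[2,2] = (-4)(2) + (-4)(0) = -8
A^3 = 
  [ -8,   0]
  [  0,  -8]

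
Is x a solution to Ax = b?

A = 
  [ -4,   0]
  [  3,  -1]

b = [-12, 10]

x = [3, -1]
Yes

Ax = [-12, 10] = b ✓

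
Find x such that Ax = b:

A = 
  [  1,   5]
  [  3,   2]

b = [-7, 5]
Row reduce the augmented matrix [A|b]:
R2 → R2 - (3)·R1
REF = 
  [  1,   5,  -7]
  [  0, -13,  26]

Back-substitution:
x₂ = 26 / (-13) = -2
x₁ = (-7 - (5)(-2)) / 1 = 3

x = [3, -2]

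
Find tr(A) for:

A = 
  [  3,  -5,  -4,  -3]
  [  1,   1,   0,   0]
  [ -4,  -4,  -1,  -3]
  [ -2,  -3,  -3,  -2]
1

tr(A) = 3 + 1 + -1 + -2 = 1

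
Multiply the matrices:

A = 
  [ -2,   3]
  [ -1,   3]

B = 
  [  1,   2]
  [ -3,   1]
AB = 
  [-11,  -1]
  [-10,   1]

A is 2×2 and B is 2×2, so AB is 2×2. Each entry is (row of A)·(column of B):
AB[1,1] = (-2)(1) + (3)(-3) = -11
AB[1,2] = (-2)(2) + (3)(1) = -1
AB[2,1] = (-1)(1) + (3)(-3) = -10
AB[2,2] = (-1)(2) + (3)(1) = 1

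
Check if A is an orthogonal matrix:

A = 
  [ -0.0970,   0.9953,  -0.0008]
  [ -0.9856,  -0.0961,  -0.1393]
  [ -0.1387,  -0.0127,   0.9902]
Yes

AᵀA = 
  [  1.0001,  -0.0001,   0]
  [ -0.0001,   1,   0]
  [  0,   0,   0.9999]
≈ I (equal to I up to the 4-dp rounding of the entries)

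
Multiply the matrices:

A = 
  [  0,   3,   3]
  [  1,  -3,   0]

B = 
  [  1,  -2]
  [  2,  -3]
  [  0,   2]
AB = 
  [  6,  -3]
  [ -5,   7]

A is 2×3 and B is 3×2, so AB is 2×2. Each entry is (row of A)·(column of B):
AB[1,1] = (0)(1) + (3)(2) + (3)(0) = 6
AB[1,2] = (0)(-2) + (3)(-3) + (3)(2) = -3
AB[2,1] = (1)(1) + (-3)(2) + (0)(0) = -5
AB[2,2] = (1)(-2) + (-3)(-3) + (0)(2) = 7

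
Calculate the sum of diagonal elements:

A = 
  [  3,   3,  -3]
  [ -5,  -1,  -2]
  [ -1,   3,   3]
5

tr(A) = 3 + -1 + 3 = 5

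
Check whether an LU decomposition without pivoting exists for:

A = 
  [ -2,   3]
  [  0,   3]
Yes.
A[1,1] = -2 ≠ 0, so Gaussian elimination proceeds without a row swap: multiplier ℓ₂₁ = (0)/(-2) = 0, and U[2,2] = 3 - (0)(3) = 3.
L = 
  [  1,   0]
  [  0,   1]
U = 
  [ -2,   3]
  [  0,   3]
Check row 2 of LU: [(0)(-2), (0)(3) + 3] = [0, 3] = row 2 of A ✓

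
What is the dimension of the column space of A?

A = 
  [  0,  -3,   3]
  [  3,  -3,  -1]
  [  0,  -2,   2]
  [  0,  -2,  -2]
Row reduce:
Swap R1 ↔ R2
R3 → R3 - (2/3)·R2
R4 → R4 - (2/3)·R2
Swap R3 ↔ R4
REF = 
  [  3,  -3,  -1]
  [  0,  -3,   3]
  [  0,   0,  -4]
  [  0,   0,   0]
Pivot columns: 1, 2, 3 → 3 pivots.
dim(Col(A)) = number of pivot columns = 3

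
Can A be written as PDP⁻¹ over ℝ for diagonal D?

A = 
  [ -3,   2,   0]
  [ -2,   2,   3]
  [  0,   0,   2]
Yes

Characteristic polynomial: det(λI - A) = λ³ - λ² - 4λ + 4
Testing integer divisors of the constant term: p(1) = 0, so (λ - 1) is a factor:
p(λ) = (λ - 1)(λ² - 4)
λ² - 4 = (λ + 2)(λ - 2)
Eigenvalues: 1, 2, -2
λ=-2: alg. mult. = 1, geom. mult. = 3 - rank(A - (-2)I) = 3 - 2 = 1
λ=1: alg. mult. = 1, geom. mult. = 3 - rank(A - (1)I) = 3 - 2 = 1
λ=2: alg. mult. = 1, geom. mult. = 3 - rank(A - (2)I) = 3 - 2 = 1
Sum of geometric multiplicities equals n, so A has n independent eigenvectors.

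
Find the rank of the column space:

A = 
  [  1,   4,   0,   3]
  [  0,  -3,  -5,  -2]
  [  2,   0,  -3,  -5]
dim(Col(A)) = 3

Row reduce:
R3 → R3 - (2)·R1
R3 → R3 - (8/3)·R2
REF = 
  [    1,     4,     0,     3]
  [    0,    -3,    -5,    -2]
  [    0,     0,  31/3, -17/3]
Pivot columns: 1, 2, 3 → 3 pivots.
dim(Col(A)) = number of pivot columns = 3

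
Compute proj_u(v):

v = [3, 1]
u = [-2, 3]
proj_u(v) = [6/13, -9/13]

v·u = (3)(-2) + (1)(3) = -3
u·u = (-2)² + (3)² = 13
proj_u(v) = (v·u / u·u) × u = (-3/13) × u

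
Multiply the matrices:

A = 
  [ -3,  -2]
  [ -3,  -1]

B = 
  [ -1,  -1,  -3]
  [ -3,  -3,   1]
AB = 
  [  9,   9,   7]
  [  6,   6,   8]

A is 2×2 and B is 2×3, so AB is 2×3. Each entry is (row of A)·(column of B):
AB[1,1] = (-3)(-1) + (-2)(-3) = 9
AB[1,2] = (-3)(-1) + (-2)(-3) = 9
AB[1,3] = (-3)(-3) + (-2)(1) = 7
AB[2,1] = (-3)(-1) + (-1)(-3) = 6
AB[2,2] = (-3)(-1) + (-1)(-3) = 6
AB[2,3] = (-3)(-3) + (-1)(1) = 8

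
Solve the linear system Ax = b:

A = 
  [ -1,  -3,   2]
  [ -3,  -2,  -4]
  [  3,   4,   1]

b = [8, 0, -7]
Row reduce the augmented matrix [A|b]:
R2 → R2 - (3)·R1
R3 → R3 + (3)·R1
R3 → R3 + (5/7)·R2
REF = 
  [  -1,   -3,    2,    8]
  [   0,    7,  -10,  -24]
  [   0,    0, -1/7, -1/7]

Back-substitution:
x₃ = (-1/7) / (-1/7) = 1
x₂ = (-24 - (-10)(1)) / 7 = -2
x₁ = (8 - (-3)(-2) - (2)(1)) / (-1) = 0

x = [0, -2, 1]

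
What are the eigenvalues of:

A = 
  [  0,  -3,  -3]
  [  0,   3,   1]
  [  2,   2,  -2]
λ = 3, -1 + i√3, -1 - i√3  (≈ 3, -1 + 1.732i, -1 - 1.732i)

Characteristic polynomial: det(λI - A) = λ³ - λ² - 2λ - 12
Testing integer divisors of the constant term: p(3) = 0, so (λ - 3) is a factor:
p(λ) = (λ - 3)(λ² + 2λ + 4)
λ² + 2λ + 4 = 0  ⇒  λ = (-2 ± √((2)² - 4·(4)))/2 = (-2 ± √(-12))/2
  = -1 + i√3,  -1 - i√3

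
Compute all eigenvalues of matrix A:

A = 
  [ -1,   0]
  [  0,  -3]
tr(A) = -4, det(A) = 3
Characteristic polynomial: λ² - tr(A)λ + det(A) = λ² + 4λ + 3
λ² + 4λ + 3 = (λ + 3)(λ + 1)

λ = -1, -3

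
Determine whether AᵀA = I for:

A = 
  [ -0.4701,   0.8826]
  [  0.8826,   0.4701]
Yes

AᵀA = 
  [  1,   0]
  [  0,   1]
≈ I (equal to I up to the 4-dp rounding of the entries)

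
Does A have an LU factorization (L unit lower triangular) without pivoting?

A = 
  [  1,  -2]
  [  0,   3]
Yes.
A[1,1] = 1 ≠ 0, so Gaussian elimination proceeds without a row swap: multiplier ℓ₂₁ = (0)/(1) = 0, and U[2,2] = 3 - (0)(-2) = 3.
L = 
  [  1,   0]
  [  0,   1]
U = 
  [  1,  -2]
  [  0,   3]
Check row 2 of LU: [(0)(1), (0)(-2) + 3] = [0, 3] = row 2 of A ✓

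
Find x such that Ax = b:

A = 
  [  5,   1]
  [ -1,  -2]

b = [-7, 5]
Row reduce the augmented matrix [A|b]:
R2 → R2 + (1/5)·R1
REF = 
  [   5,    1,   -7]
  [   0, -9/5, 18/5]

Back-substitution:
x₂ = (18/5) / (-9/5) = -2
x₁ = (-7 - (1)(-2)) / 5 = -1

x = [-1, -2]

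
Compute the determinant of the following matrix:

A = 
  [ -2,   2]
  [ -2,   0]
For a 2×2 matrix, det = ad - bc = (-2)(0) - (2)(-2) = 4

det(A) = 4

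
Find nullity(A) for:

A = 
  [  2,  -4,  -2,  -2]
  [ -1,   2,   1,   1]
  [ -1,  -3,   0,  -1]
nullity(A) = 2

Row reduce:
R2 → R2 + (1/2)·R1
R3 → R3 + (1/2)·R1
Swap R2 ↔ R3
REF = 
  [  2,  -4,  -2,  -2]
  [  0,  -5,  -1,  -2]
  [  0,   0,   0,   0]
Pivot columns: 1, 2 → 2 pivots.
rank(A) = 2, so nullity(A) = 4 - 2 = 2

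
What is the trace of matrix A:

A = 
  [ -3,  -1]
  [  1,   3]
0

tr(A) = -3 + 3 = 0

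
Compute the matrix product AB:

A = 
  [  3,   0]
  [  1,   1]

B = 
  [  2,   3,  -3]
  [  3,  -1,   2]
A is 2×2 and B is 2×3, so AB is 2×3. Each entry is (row of A)·(column of B):
AB[1,1] = (3)(2) + (0)(3) = 6
AB[1,2] = (3)(3) + (0)(-1) = 9
AB[1,3] = (3)(-3) + (0)(2) = -9
AB[2,1] = (1)(2) + (1)(3) = 5
AB[2,2] = (1)(3) + (1)(-1) = 2
AB[2,3] = (1)(-3) + (1)(2) = -1

AB = 
  [  6,   9,  -9]
  [  5,   2,  -1]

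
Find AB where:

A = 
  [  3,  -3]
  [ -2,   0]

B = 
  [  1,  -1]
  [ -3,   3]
A is 2×2 and B is 2×2, so AB is 2×2. Each entry is (row of A)·(column of B):
AB[1,1] = (3)(1) + (-3)(-3) = 12
AB[1,2] = (3)(-1) + (-3)(3) = -12
AB[2,1] = (-2)(1) + (0)(-3) = -2
AB[2,2] = (-2)(-1) + (0)(3) = 2

AB = 
  [ 12, -12]
  [ -2,   2]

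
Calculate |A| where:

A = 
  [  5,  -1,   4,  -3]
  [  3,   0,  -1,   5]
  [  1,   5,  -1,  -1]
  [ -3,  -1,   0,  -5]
-246

Cofactor expansion along row 1: det(A) = a₁₁M₁₁ - a₁₂M₁₂ + a₁₃M₁₃ - a₁₄M₁₄

M₁₁ = det[[0, -1, 5]; [5, -1, -1]; [-1, 0, -5]]
  = (0)·((-1)(-5) - (-1)(0)) - (-1)·((5)(-5) - (-1)(-1)) + (5)·((5)(0) - (-1)(-1))
  = (0)(5) - (-1)(-26) + (5)(-1)
  = -31
M₁₂ = det[[3, -1, 5]; [1, -1, -1]; [-3, 0, -5]]
  = (3)·((-1)(-5) - (-1)(0)) - (-1)·((1)(-5) - (-1)(-3)) + (5)·((1)(0) - (-1)(-3))
  = (3)(5) - (-1)(-8) + (5)(-3)
  = -8
M₁₃ = det[[3, 0, 5]; [1, 5, -1]; [-3, -1, -5]]
  = (3)·((5)(-5) - (-1)(-1)) - (0)·((1)(-5) - (-1)(-3)) + (5)·((1)(-1) - (5)(-3))
  = (3)(-26) - (0)(-8) + (5)(14)
  = -8
M₁₄ = det[[3, 0, -1]; [1, 5, -1]; [-3, -1, 0]]
  = (3)·((5)(0) - (-1)(-1)) - (0)·((1)(0) - (-1)(-3)) + (-1)·((1)(-1) - (5)(-3))
  = (3)(-1) - (0)(-3) + (-1)(14)
  = -17

det(A) = (5)(-31) - (-1)(-8) + (4)(-8) - (-3)(-17) = -246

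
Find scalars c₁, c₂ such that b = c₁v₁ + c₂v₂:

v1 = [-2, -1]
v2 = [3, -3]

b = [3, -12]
c1 = 3, c2 = 3

b = 3·v1 + 3·v2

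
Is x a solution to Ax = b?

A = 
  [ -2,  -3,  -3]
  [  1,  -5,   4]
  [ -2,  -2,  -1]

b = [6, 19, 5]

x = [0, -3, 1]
Yes

Ax = [6, 19, 5] = b ✓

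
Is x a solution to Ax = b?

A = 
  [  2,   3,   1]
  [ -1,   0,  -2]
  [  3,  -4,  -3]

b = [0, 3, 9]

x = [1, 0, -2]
Yes

Ax = [0, 3, 9] = b ✓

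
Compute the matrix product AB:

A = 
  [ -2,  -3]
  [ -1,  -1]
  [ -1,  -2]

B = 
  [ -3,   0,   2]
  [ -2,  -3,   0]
A is 3×2 and B is 2×3, so AB is 3×3. Each entry is (row of A)·(column of B):
AB[1,1] = (-2)(-3) + (-3)(-2) = 12
AB[1,2] = (-2)(0) + (-3)(-3) = 9
AB[1,3] = (-2)(2) + (-3)(0) = -4
AB[2,1] = (-1)(-3) + (-1)(-2) = 5
AB[2,2] = (-1)(0) + (-1)(-3) = 3
AB[2,3] = (-1)(2) + (-1)(0) = -2
AB[3,1] = (-1)(-3) + (-2)(-2) = 7
AB[3,2] = (-1)(0) + (-2)(-3) = 6
AB[3,3] = (-1)(2) + (-2)(0) = -2

AB = 
  [ 12,   9,  -4]
  [  5,   3,  -2]
  [  7,   6,  -2]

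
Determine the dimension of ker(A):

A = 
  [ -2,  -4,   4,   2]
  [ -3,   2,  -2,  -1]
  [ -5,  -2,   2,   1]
nullity(A) = 2

Row reduce:
R2 → R2 - (3/2)·R1
R3 → R3 - (5/2)·R1
R3 → R3 - (1)·R2
REF = 
  [ -2,  -4,   4,   2]
  [  0,   8,  -8,  -4]
  [  0,   0,   0,   0]
Pivot columns: 1, 2 → 2 pivots.
rank(A) = 2, so nullity(A) = 4 - 2 = 2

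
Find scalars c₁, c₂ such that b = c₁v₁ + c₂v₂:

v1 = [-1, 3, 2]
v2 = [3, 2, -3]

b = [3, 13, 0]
c1 = 3, c2 = 2

b = 3·v1 + 2·v2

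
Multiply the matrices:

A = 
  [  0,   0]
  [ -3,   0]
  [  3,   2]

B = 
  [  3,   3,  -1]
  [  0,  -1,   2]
AB = 
  [  0,   0,   0]
  [ -9,  -9,   3]
  [  9,   7,   1]

A is 3×2 and B is 2×3, so AB is 3×3. Each entry is (row of A)·(column of B):
AB[1,1] = (0)(3) + (0)(0) = 0
AB[1,2] = (0)(3) + (0)(-1) = 0
AB[1,3] = (0)(-1) + (0)(2) = 0
AB[2,1] = (-3)(3) + (0)(0) = -9
AB[2,2] = (-3)(3) + (0)(-1) = -9
AB[2,3] = (-3)(-1) + (0)(2) = 3
AB[3,1] = (3)(3) + (2)(0) = 9
AB[3,2] = (3)(3) + (2)(-1) = 7
AB[3,3] = (3)(-1) + (2)(2) = 1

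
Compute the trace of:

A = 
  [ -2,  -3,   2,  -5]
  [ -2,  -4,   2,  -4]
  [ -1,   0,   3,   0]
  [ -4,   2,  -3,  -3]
-6

tr(A) = -2 + -4 + 3 + -3 = -6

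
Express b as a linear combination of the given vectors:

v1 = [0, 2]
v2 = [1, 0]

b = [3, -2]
c1 = -1, c2 = 3

b = -1·v1 + 3·v2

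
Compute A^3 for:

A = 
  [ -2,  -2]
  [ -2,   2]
A^3 = 
  [-16, -16]
  [-16,  16]

A² = A·A:
A²[1,1] = (-2)(-2) + (-2)(-2) = 8
A²[1,2] = (-2)(-2) + (-2)(2) = 0
A²[2,1] = (-2)(-2) + (2)(-2) = 0
A²[2,2] = (-2)(-2) + (2)(2) = 8
A² = 
  [  8,   0]
  [  0,   8]

A^3 = A^2·A:
A^3[1,1] = (8)(-2) + (0)(-2) = -16
A^3[1,2] = (8)(-2) + (0)(2) = -16
A^3[2,1] = (0)(-2) + (8)(-2) = -16
A^3[2,2] = (0)(-2) + (8)(2) = 16
A^3 = 
  [-16, -16]
  [-16,  16]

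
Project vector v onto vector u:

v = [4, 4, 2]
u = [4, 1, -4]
proj_u(v) = [16/11, 4/11, -16/11]

v·u = (4)(4) + (4)(1) + (2)(-4) = 12
u·u = (4)² + (1)² + (-4)² = 33
proj_u(v) = (v·u / u·u) × u = (12/33) × u = (4/11) × u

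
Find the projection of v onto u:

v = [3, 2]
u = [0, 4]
v·u = (3)(0) + (2)(4) = 8
u·u = (0)² + (4)² = 16
proj_u(v) = (v·u / u·u) × u = (8/16) × u = (1/2) × u

proj_u(v) = [0, 2]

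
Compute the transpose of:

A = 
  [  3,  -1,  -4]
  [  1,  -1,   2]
Aᵀ = 
  [  3,   1]
  [ -1,  -1]
  [ -4,   2]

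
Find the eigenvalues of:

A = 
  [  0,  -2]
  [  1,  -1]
λ = (-1 + i√7)/2, (-1 - i√7)/2  (≈ -0.5 + 1.323i, -0.5 - 1.323i)

tr(A) = -1, det(A) = 2
Characteristic polynomial: λ² - tr(A)λ + det(A) = λ² + λ + 2
λ² + λ + 2 = 0  ⇒  λ = (-1 ± √((1)² - 4·(2)))/2 = (-1 ± √(-7))/2
  = (-1 + i√7)/2,  (-1 - i√7)/2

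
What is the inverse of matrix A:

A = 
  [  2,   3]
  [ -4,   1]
det(A) = (2)(1) - (3)(-4) = 14
For a 2×2 matrix, A⁻¹ = (1/det(A)) · [[d, -b], [-c, a]]
    = (1/14) · [[1, -3], [4, 2]]

A⁻¹ = 
  [ 1/14, -3/14]
  [  2/7,   1/7]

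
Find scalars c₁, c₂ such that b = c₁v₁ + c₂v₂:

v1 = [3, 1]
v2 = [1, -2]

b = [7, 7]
c1 = 3, c2 = -2

b = 3·v1 + -2·v2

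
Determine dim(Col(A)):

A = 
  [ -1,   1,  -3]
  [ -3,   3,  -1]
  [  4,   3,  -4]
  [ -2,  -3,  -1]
dim(Col(A)) = 3

Row reduce:
R2 → R2 - (3)·R1
R3 → R3 + (4)·R1
R4 → R4 - (2)·R1
Swap R2 ↔ R3
R4 → R4 + (5/7)·R2
R4 → R4 + (45/56)·R3
REF = 
  [ -1,   1,  -3]
  [  0,   7, -16]
  [  0,   0,   8]
  [  0,   0,   0]
Pivot columns: 1, 2, 3 → 3 pivots.
dim(Col(A)) = number of pivot columns = 3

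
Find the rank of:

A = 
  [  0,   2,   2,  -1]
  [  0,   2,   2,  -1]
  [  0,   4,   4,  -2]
rank(A) = 1

Row reduce:
R2 → R2 - (1)·R1
R3 → R3 - (2)·R1
REF = 
  [  0,   2,   2,  -1]
  [  0,   0,   0,   0]
  [  0,   0,   0,   0]
Pivot columns: 2 → 1 pivot.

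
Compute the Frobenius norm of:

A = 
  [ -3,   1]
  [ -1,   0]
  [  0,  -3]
||A||_F = 4.472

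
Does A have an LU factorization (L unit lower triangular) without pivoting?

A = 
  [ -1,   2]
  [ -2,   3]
Yes.
A[1,1] = -1 ≠ 0, so Gaussian elimination proceeds without a row swap: multiplier ℓ₂₁ = (-2)/(-1) = 2, and U[2,2] = 3 - (2)(2) = -1.
L = 
  [  1,   0]
  [  2,   1]
U = 
  [ -1,   2]
  [  0,  -1]
Check row 2 of LU: [(2)(-1), (2)(2) + (-1)] = [-2, 3] = row 2 of A ✓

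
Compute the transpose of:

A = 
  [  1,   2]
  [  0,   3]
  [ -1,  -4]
Aᵀ = 
  [  1,   0,  -1]
  [  2,   3,  -4]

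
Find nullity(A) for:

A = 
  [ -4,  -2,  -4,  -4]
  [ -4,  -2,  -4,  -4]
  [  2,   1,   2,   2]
nullity(A) = 3

Row reduce:
R2 → R2 - (1)·R1
R3 → R3 + (1/2)·R1
REF = 
  [ -4,  -2,  -4,  -4]
  [  0,   0,   0,   0]
  [  0,   0,   0,   0]
Pivot columns: 1 → 1 pivot.
rank(A) = 1, so nullity(A) = 4 - 1 = 3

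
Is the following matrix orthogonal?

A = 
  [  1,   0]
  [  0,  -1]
Yes

AᵀA = 
  [  1,   0]
  [  0,   1]
= I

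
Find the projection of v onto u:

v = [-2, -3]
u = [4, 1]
v·u = (-2)(4) + (-3)(1) = -11
u·u = (4)² + (1)² = 17
proj_u(v) = (v·u / u·u) × u = (-11/17) × u

proj_u(v) = [-44/17, -11/17]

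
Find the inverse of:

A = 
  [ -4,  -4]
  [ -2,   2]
det(A) = (-4)(2) - (-4)(-2) = -16
For a 2×2 matrix, A⁻¹ = (1/det(A)) · [[d, -b], [-c, a]]
    = (-1/16) · [[2, 4], [2, -4]]

A⁻¹ = 
  [-1/8, -1/4]
  [-1/8,  1/4]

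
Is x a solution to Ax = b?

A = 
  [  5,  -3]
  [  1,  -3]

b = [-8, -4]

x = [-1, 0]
No

Ax = [-5, -1] ≠ b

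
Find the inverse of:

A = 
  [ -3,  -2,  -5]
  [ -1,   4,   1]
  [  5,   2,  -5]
det(A) = (-3)·((4)(-5) - (1)(2)) - (-2)·((-1)(-5) - (1)(5)) + (-5)·((-1)(2) - (4)(5))
  = (-3)(-22) - (-2)(0) + (-5)(-22)
  = 176
det(A) = 176 ≠ 0, so A is invertible.

Cofactors Cᵢⱼ = (-1)ⁱ⁺ʲ·Mᵢⱼ:
C = 
  [-22,   0, -22]
  [-20,  40,  -4]
  [ 18,   8, -14]

adj(A) = Cᵀ:
adj(A) = 
  [-22, -20,  18]
  [  0,  40,   8]
  [-22,  -4, -14]

A⁻¹ = (1/176) · adj(A):
A⁻¹ = 
  [ -1/8, -5/44,  9/88]
  [    0,  5/22,  1/22]
  [ -1/8, -1/44, -7/88]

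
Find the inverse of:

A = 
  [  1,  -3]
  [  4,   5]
det(A) = (1)(5) - (-3)(4) = 17
For a 2×2 matrix, A⁻¹ = (1/det(A)) · [[d, -b], [-c, a]]
    = (1/17) · [[5, 3], [-4, 1]]

A⁻¹ = 
  [ 5/17,  3/17]
  [-4/17,  1/17]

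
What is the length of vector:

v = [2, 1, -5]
5.477

||v||₂ = √((2)² + (1)² + (-5)²) = √30 = 5.477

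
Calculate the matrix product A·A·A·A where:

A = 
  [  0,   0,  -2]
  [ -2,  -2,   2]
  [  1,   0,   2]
A² = A·A:
A²[1,1] = (0)(0) + (0)(-2) + (-2)(1) = -2
A²[1,2] = (0)(0) + (0)(-2) + (-2)(0) = 0
A²[1,3] = (0)(-2) + (0)(2) + (-2)(2) = -4
A²[2,1] = (-2)(0) + (-2)(-2) + (2)(1) = 6
A²[2,2] = (-2)(0) + (-2)(-2) + (2)(0) = 4
A²[2,3] = (-2)(-2) + (-2)(2) + (2)(2) = 4
A²[3,1] = (1)(0) + (0)(-2) + (2)(1) = 2
A²[3,2] = (1)(0) + (0)(-2) + (2)(0) = 0
A²[3,3] = (1)(-2) + (0)(2) + (2)(2) = 2
A² = 
  [ -2,   0,  -4]
  [  6,   4,   4]
  [  2,   0,   2]

A^3 = A^2·A:
A^3[1,1] = (-2)(0) + (0)(-2) + (-4)(1) = -4
A^3[1,2] = (-2)(0) + (0)(-2) + (-4)(0) = 0
A^3[1,3] = (-2)(-2) + (0)(2) + (-4)(2) = -4
A^3[2,1] = (6)(0) + (4)(-2) + (4)(1) = -4
A^3[2,2] = (6)(0) + (4)(-2) + (4)(0) = -8
A^3[2,3] = (6)(-2) + (4)(2) + (4)(2) = 4
A^3[3,1] = (2)(0) + (0)(-2) + (2)(1) = 2
A^3[3,2] = (2)(0) + (0)(-2) + (2)(0) = 0
A^3[3,3] = (2)(-2) + (0)(2) + (2)(2) = 0
A^3 = 
  [ -4,   0,  -4]
  [ -4,  -8,   4]
  [  2,   0,   0]

A^4 = A^3·A:
A^4[1,1] = (-4)(0) + (0)(-2) + (-4)(1) = -4
A^4[1,2] = (-4)(0) + (0)(-2) + (-4)(0) = 0
A^4[1,3] = (-4)(-2) + (0)(2) + (-4)(2) = 0
A^4[2,1] = (-4)(0) + (-8)(-2) + (4)(1) = 20
A^4[2,2] = (-4)(0) + (-8)(-2) + (4)(0) = 16
A^4[2,3] = (-4)(-2) + (-8)(2) + (4)(2) = 0
A^4[3,1] = (2)(0) + (0)(-2) + (0)(1) = 0
A^4[3,2] = (2)(0) + (0)(-2) + (0)(0) = 0
A^4[3,3] = (2)(-2) + (0)(2) + (0)(2) = -4
A^4 = 
  [ -4,   0,   0]
  [ 20,  16,   0]
  [  0,   0,  -4]

Therefore
A^4 = 
  [ -4,   0,   0]
  [ 20,  16,   0]
  [  0,   0,  -4]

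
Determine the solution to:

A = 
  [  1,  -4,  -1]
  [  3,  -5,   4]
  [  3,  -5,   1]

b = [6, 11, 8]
x = [-1, -2, 1]

Row reduce the augmented matrix [A|b]:
R2 → R2 - (3)·R1
R3 → R3 - (3)·R1
R3 → R3 - (1)·R2
REF = 
  [  1,  -4,  -1,   6]
  [  0,   7,   7,  -7]
  [  0,   0,  -3,  -3]

Back-substitution:
x₃ = (-3) / (-3) = 1
x₂ = (-7 - (7)(1)) / 7 = -2
x₁ = (6 - (-4)(-2) - (-1)(1)) / 1 = -1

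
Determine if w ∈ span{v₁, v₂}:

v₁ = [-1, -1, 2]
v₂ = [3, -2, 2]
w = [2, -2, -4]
No

Form the augmented matrix and row-reduce:
[v₁|v₂|w] = 
  [ -1,   3,   2]
  [ -1,  -2,  -2]
  [  2,   2,  -4]
R2 → R2 - (1)·R1
R3 → R3 + (2)·R1
R3 → R3 + (8/5)·R2
REF = 
  [   -1,     3,     2]
  [    0,    -5,    -4]
  [    0,     0, -32/5]

Row 3 reads [0 0 | -32/5], i.e. 0 = -32/5, so the system is inconsistent and w ∉ span{v₁, v₂}.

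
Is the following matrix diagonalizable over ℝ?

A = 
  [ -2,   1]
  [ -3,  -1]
No

tr(A) = -3, det(A) = 5
Characteristic polynomial: λ² - tr(A)λ + det(A) = λ² + 3λ + 5
λ² + 3λ + 5 = 0  ⇒  λ = (-3 ± √((3)² - 4·(5)))/2 = (-3 ± √(-11))/2
  = (-3 + i√11)/2,  (-3 - i√11)/2
Eigenvalues: (-3 + i√11)/2, (-3 - i√11)/2  (≈ -1.5 + 1.658i, -1.5 - 1.658i)
Has complex eigenvalues (not diagonalizable over ℝ).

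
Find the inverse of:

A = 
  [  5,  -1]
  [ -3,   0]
det(A) = (5)(0) - (-1)(-3) = -3
For a 2×2 matrix, A⁻¹ = (1/det(A)) · [[d, -b], [-c, a]]
    = (-1/3) · [[0, 1], [3, 5]]

A⁻¹ = 
  [   0, -1/3]
  [  -1, -5/3]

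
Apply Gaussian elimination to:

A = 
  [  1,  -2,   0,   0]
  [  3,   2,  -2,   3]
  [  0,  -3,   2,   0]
Row operations:
R2 → R2 - (3)·R1
R3 → R3 + (3/8)·R2

Resulting echelon form:
REF = 
  [  1,  -2,   0,   0]
  [  0,   8,  -2,   3]
  [  0,   0, 5/4, 9/8]

Rank = 3 (number of non-zero pivot rows).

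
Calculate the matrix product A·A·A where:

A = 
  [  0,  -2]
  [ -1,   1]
A² = A·A:
A²[1,1] = (0)(0) + (-2)(-1) = 2
A²[1,2] = (0)(-2) + (-2)(1) = -2
A²[2,1] = (-1)(0) + (1)(-1) = -1
A²[2,2] = (-1)(-2) + (1)(1) = 3
A² = 
  [  2,  -2]
  [ -1,   3]

A^3 = A^2·A:
A^3[1,1] = (2)(0) + (-2)(-1) = 2
A^3[1,2] = (2)(-2) + (-2)(1) = -6
A^3[2,1] = (-1)(0) + (3)(-1) = -3
A^3[2,2] = (-1)(-2) + (3)(1) = 5
A^3 = 
  [  2,  -6]
  [ -3,   5]

Therefore
A^3 = 
  [  2,  -6]
  [ -3,   5]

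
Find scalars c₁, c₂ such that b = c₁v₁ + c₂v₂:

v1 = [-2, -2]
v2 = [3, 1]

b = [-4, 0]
c1 = -1, c2 = -2

b = -1·v1 + -2·v2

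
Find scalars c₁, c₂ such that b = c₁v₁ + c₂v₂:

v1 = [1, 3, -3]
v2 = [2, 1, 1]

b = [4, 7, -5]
c1 = 2, c2 = 1

b = 2·v1 + 1·v2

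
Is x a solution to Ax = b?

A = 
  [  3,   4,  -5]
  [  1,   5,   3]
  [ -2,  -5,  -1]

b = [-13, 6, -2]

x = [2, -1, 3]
Yes

Ax = [-13, 6, -2] = b ✓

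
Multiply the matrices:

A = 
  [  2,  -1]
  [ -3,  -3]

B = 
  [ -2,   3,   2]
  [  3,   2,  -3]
A is 2×2 and B is 2×3, so AB is 2×3. Each entry is (row of A)·(column of B):
AB[1,1] = (2)(-2) + (-1)(3) = -7
AB[1,2] = (2)(3) + (-1)(2) = 4
AB[1,3] = (2)(2) + (-1)(-3) = 7
AB[2,1] = (-3)(-2) + (-3)(3) = -3
AB[2,2] = (-3)(3) + (-3)(2) = -15
AB[2,3] = (-3)(2) + (-3)(-3) = 3

AB = 
  [ -7,   4,   7]
  [ -3, -15,   3]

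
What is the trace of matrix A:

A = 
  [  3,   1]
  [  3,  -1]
2

tr(A) = 3 + -1 = 2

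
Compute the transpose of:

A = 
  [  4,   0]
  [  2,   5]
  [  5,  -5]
Aᵀ = 
  [  4,   2,   5]
  [  0,   5,  -5]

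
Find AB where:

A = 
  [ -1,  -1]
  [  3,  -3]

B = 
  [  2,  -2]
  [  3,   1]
A is 2×2 and B is 2×2, so AB is 2×2. Each entry is (row of A)·(column of B):
AB[1,1] = (-1)(2) + (-1)(3) = -5
AB[1,2] = (-1)(-2) + (-1)(1) = 1
AB[2,1] = (3)(2) + (-3)(3) = -3
AB[2,2] = (3)(-2) + (-3)(1) = -9

AB = 
  [ -5,   1]
  [ -3,  -9]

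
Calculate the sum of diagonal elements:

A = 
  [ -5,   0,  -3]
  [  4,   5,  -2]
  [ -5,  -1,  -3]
-3

tr(A) = -5 + 5 + -3 = -3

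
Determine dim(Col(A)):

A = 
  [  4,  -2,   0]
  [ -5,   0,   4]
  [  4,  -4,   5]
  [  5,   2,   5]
Row reduce:
R2 → R2 + (5/4)·R1
R3 → R3 - (1)·R1
R4 → R4 - (5/4)·R1
R3 → R3 - (4/5)·R2
R4 → R4 + (9/5)·R2
R4 → R4 - (61/9)·R3
REF = 
  [   4,   -2,    0]
  [   0, -5/2,    4]
  [   0,    0,  9/5]
  [   0,    0,    0]
Pivot columns: 1, 2, 3 → 3 pivots.
dim(Col(A)) = number of pivot columns = 3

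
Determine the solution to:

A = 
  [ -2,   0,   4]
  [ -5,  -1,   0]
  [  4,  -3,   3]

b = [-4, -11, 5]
Row reduce the augmented matrix [A|b]:
R2 → R2 - (5/2)·R1
R3 → R3 + (2)·R1
R3 → R3 - (3)·R2
REF = 
  [ -2,   0,   4,  -4]
  [  0,  -1, -10,  -1]
  [  0,   0,  41,   0]

Back-substitution:
x₃ = 0 / 41 = 0
x₂ = (-1 - (-10)(0)) / (-1) = 1
x₁ = (-4 - (0)(1) - (4)(0)) / (-2) = 2

x = [2, 1, 0]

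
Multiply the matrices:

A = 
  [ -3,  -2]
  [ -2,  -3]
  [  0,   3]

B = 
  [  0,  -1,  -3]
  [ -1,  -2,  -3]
AB = 
  [  2,   7,  15]
  [  3,   8,  15]
  [ -3,  -6,  -9]

A is 3×2 and B is 2×3, so AB is 3×3. Each entry is (row of A)·(column of B):
AB[1,1] = (-3)(0) + (-2)(-1) = 2
AB[1,2] = (-3)(-1) + (-2)(-2) = 7
AB[1,3] = (-3)(-3) + (-2)(-3) = 15
AB[2,1] = (-2)(0) + (-3)(-1) = 3
AB[2,2] = (-2)(-1) + (-3)(-2) = 8
AB[2,3] = (-2)(-3) + (-3)(-3) = 15
AB[3,1] = (0)(0) + (3)(-1) = -3
AB[3,2] = (0)(-1) + (3)(-2) = -6
AB[3,3] = (0)(-3) + (3)(-3) = -9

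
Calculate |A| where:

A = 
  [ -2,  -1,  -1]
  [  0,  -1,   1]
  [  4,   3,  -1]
-4

Cofactor expansion along row 1:
det(A) = (-2)·((-1)(-1) - (1)(3)) - (-1)·((0)(-1) - (1)(4)) + (-1)·((0)(3) - (-1)(4))
  = (-2)(-2) - (-1)(-4) + (-1)(4)
  = -4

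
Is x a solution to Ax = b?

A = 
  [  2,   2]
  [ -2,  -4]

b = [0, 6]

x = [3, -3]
Yes

Ax = [0, 6] = b ✓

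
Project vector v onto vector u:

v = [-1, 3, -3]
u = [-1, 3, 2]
v·u = (-1)(-1) + (3)(3) + (-3)(2) = 4
u·u = (-1)² + (3)² + (2)² = 14
proj_u(v) = (v·u / u·u) × u = (4/14) × u = (2/7) × u

proj_u(v) = [-2/7, 6/7, 4/7]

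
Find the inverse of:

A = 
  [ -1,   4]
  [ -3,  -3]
det(A) = (-1)(-3) - (4)(-3) = 15
For a 2×2 matrix, A⁻¹ = (1/det(A)) · [[d, -b], [-c, a]]
    = (1/15) · [[-3, -4], [3, -1]]

A⁻¹ = 
  [ -1/5, -4/15]
  [  1/5, -1/15]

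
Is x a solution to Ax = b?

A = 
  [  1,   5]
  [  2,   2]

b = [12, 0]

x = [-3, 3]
Yes

Ax = [12, 0] = b ✓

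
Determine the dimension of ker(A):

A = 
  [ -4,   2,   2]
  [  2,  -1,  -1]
nullity(A) = 2

Row reduce:
R2 → R2 + (1/2)·R1
REF = 
  [ -4,   2,   2]
  [  0,   0,   0]
Pivot columns: 1 → 1 pivot.
rank(A) = 1, so nullity(A) = 3 - 1 = 2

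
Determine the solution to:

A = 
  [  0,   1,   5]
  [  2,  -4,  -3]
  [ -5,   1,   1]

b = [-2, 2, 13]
x = [-3, -2, 0]

Row reduce the augmented matrix [A|b]:
Swap R1 ↔ R2
R3 → R3 + (5/2)·R1
R3 → R3 + (9)·R2
REF = 
  [   2,   -4,   -3,    2]
  [   0,    1,    5,   -2]
  [   0,    0, 77/2,    0]

Back-substitution:
x₃ = 0 / (77/2) = 0
x₂ = (-2 - (5)(0)) / 1 = -2
x₁ = (2 - (-4)(-2) - (-3)(0)) / 2 = -3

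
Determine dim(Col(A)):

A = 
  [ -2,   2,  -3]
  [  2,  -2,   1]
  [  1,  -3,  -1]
Row reduce:
R2 → R2 + (1)·R1
R3 → R3 + (1/2)·R1
Swap R2 ↔ R3
REF = 
  [  -2,    2,   -3]
  [   0,   -2, -5/2]
  [   0,    0,   -2]
Pivot columns: 1, 2, 3 → 3 pivots.
dim(Col(A)) = number of pivot columns = 3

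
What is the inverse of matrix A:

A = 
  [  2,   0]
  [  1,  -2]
det(A) = (2)(-2) - (0)(1) = -4
For a 2×2 matrix, A⁻¹ = (1/det(A)) · [[d, -b], [-c, a]]
    = (-1/4) · [[-2, 0], [-1, 2]]

A⁻¹ = 
  [ 1/2,    0]
  [ 1/4, -1/2]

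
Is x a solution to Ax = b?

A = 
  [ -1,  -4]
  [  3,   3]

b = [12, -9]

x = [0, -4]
No

Ax = [16, -12] ≠ b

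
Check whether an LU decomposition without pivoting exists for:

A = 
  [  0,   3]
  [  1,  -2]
No.
A[1,1] = 0 but A[2,1] = 1 ≠ 0. Any LU with L unit lower triangular has (LU)[1,1] = U[1,1] and (LU)[2,1] = L[2,1]·U[1,1]; matching A forces U[1,1] = 0, which then forces (LU)[2,1] = 0 ≠ 1. A row swap (pivoting) is required.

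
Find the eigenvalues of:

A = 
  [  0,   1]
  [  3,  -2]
λ = 1, -3

tr(A) = -2, det(A) = -3
Characteristic polynomial: λ² - tr(A)λ + det(A) = λ² + 2λ - 3
λ² + 2λ - 3 = (λ + 3)(λ - 1)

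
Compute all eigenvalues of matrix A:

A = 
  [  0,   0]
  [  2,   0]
tr(A) = 0, det(A) = 0
Characteristic polynomial: λ² - tr(A)λ + det(A) = λ²
λ² = λ²

λ = 0, 0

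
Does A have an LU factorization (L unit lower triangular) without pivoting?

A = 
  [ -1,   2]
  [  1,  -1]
Yes.
A[1,1] = -1 ≠ 0, so Gaussian elimination proceeds without a row swap: multiplier ℓ₂₁ = (1)/(-1) = -1, and U[2,2] = -1 - (-1)(2) = 1.
L = 
  [  1,   0]
  [ -1,   1]
U = 
  [ -1,   2]
  [  0,   1]
Check row 2 of LU: [(-1)(-1), (-1)(2) + 1] = [1, -1] = row 2 of A ✓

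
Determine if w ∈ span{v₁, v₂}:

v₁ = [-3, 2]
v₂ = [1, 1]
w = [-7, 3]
Yes

Form the augmented matrix and row-reduce:
[v₁|v₂|w] = 
  [ -3,   1,  -7]
  [  2,   1,   3]
R2 → R2 + (2/3)·R1
REF = 
  [  -3,    1,   -7]
  [   0,  5/3, -5/3]

No row of the form [0 0 | nonzero], so the system is consistent. Back-substitution gives c₁ = 2, c₂ = -1: w = (2)·v₁ + (-1)·v₂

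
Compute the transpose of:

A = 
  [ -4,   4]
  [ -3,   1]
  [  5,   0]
Aᵀ = 
  [ -4,  -3,   5]
  [  4,   1,   0]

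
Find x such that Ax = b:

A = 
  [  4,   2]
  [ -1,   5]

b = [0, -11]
Row reduce the augmented matrix [A|b]:
R2 → R2 + (1/4)·R1
REF = 
  [   4,    2,    0]
  [   0, 11/2,  -11]

Back-substitution:
x₂ = (-11) / (11/2) = -2
x₁ = (0 - (2)(-2)) / 4 = 1

x = [1, -2]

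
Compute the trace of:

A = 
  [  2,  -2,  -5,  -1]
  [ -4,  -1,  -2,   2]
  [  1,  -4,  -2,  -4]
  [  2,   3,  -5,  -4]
-5

tr(A) = 2 + -1 + -2 + -4 = -5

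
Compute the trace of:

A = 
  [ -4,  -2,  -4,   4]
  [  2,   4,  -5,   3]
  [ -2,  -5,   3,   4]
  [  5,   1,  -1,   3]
6

tr(A) = -4 + 4 + 3 + 3 = 6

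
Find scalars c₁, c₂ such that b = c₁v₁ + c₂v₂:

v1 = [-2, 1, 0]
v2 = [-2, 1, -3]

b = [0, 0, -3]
c1 = -1, c2 = 1

b = -1·v1 + 1·v2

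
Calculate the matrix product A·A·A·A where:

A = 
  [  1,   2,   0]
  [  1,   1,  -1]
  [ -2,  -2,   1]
A² = A·A:
A²[1,1] = (1)(1) + (2)(1) + (0)(-2) = 3
A²[1,2] = (1)(2) + (2)(1) + (0)(-2) = 4
A²[1,3] = (1)(0) + (2)(-1) + (0)(1) = -2
A²[2,1] = (1)(1) + (1)(1) + (-1)(-2) = 4
A²[2,2] = (1)(2) + (1)(1) + (-1)(-2) = 5
A²[2,3] = (1)(0) + (1)(-1) + (-1)(1) = -2
A²[3,1] = (-2)(1) + (-2)(1) + (1)(-2) = -6
A²[3,2] = (-2)(2) + (-2)(1) + (1)(-2) = -8
A²[3,3] = (-2)(0) + (-2)(-1) + (1)(1) = 3
A² = 
  [  3,   4,  -2]
  [  4,   5,  -2]
  [ -6,  -8,   3]

A^3 = A^2·A:
A^3[1,1] = (3)(1) + (4)(1) + (-2)(-2) = 11
A^3[1,2] = (3)(2) + (4)(1) + (-2)(-2) = 14
A^3[1,3] = (3)(0) + (4)(-1) + (-2)(1) = -6
A^3[2,1] = (4)(1) + (5)(1) + (-2)(-2) = 13
A^3[2,2] = (4)(2) + (5)(1) + (-2)(-2) = 17
A^3[2,3] = (4)(0) + (5)(-1) + (-2)(1) = -7
A^3[3,1] = (-6)(1) + (-8)(1) + (3)(-2) = -20
A^3[3,2] = (-6)(2) + (-8)(1) + (3)(-2) = -26
A^3[3,3] = (-6)(0) + (-8)(-1) + (3)(1) = 11
A^3 = 
  [ 11,  14,  -6]
  [ 13,  17,  -7]
  [-20, -26,  11]

A^4 = A^3·A:
A^4[1,1] = (11)(1) + (14)(1) + (-6)(-2) = 37
A^4[1,2] = (11)(2) + (14)(1) + (-6)(-2) = 48
A^4[1,3] = (11)(0) + (14)(-1) + (-6)(1) = -20
A^4[2,1] = (13)(1) + (17)(1) + (-7)(-2) = 44
A^4[2,2] = (13)(2) + (17)(1) + (-7)(-2) = 57
A^4[2,3] = (13)(0) + (17)(-1) + (-7)(1) = -24
A^4[3,1] = (-20)(1) + (-26)(1) + (11)(-2) = -68
A^4[3,2] = (-20)(2) + (-26)(1) + (11)(-2) = -88
A^4[3,3] = (-20)(0) + (-26)(-1) + (11)(1) = 37
A^4 = 
  [ 37,  48, -20]
  [ 44,  57, -24]
  [-68, -88,  37]

Therefore
A^4 = 
  [ 37,  48, -20]
  [ 44,  57, -24]
  [-68, -88,  37]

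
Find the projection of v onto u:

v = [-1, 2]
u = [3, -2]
proj_u(v) = [-21/13, 14/13]

v·u = (-1)(3) + (2)(-2) = -7
u·u = (3)² + (-2)² = 13
proj_u(v) = (v·u / u·u) × u = (-7/13) × u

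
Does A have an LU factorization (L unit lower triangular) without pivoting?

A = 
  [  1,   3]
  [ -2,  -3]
Yes.
A[1,1] = 1 ≠ 0, so Gaussian elimination proceeds without a row swap: multiplier ℓ₂₁ = (-2)/(1) = -2, and U[2,2] = -3 - (-2)(3) = 3.
L = 
  [  1,   0]
  [ -2,   1]
U = 
  [  1,   3]
  [  0,   3]
Check row 2 of LU: [(-2)(1), (-2)(3) + 3] = [-2, -3] = row 2 of A ✓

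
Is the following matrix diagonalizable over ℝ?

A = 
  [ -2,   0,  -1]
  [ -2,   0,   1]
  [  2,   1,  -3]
No

Characteristic polynomial: det(λI - A) = λ³ + 5λ² + 7λ - 4
By the rational root theorem any rational root is an integer dividing 4; none of those is a root, so p(λ) has no rational roots and hence (being an irreducible cubic) no repeated roots.
Discriminant of the cubic: Δ = -1099
Δ < 0 ⇒ one real eigenvalue and a complex-conjugate pair: λ ≈ -2.714 + 1.4i, -2.714 - 1.4i, 0.4288
Has complex eigenvalues (not diagonalizable over ℝ).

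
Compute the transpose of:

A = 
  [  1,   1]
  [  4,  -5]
Aᵀ = 
  [  1,   4]
  [  1,  -5]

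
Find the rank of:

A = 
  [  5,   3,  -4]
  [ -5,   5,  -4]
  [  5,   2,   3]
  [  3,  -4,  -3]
Row reduce:
R2 → R2 + (1)·R1
R3 → R3 - (1)·R1
R4 → R4 - (3/5)·R1
R3 → R3 + (1/8)·R2
R4 → R4 + (29/40)·R2
R4 → R4 + (16/15)·R3
REF = 
  [  5,   3,  -4]
  [  0,   8,  -8]
  [  0,   0,   6]
  [  0,   0,   0]
Pivot columns: 1, 2, 3 → 3 pivots.

rank(A) = 3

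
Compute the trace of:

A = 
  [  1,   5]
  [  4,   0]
1

tr(A) = 1 + 0 = 1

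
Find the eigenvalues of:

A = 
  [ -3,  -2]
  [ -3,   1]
tr(A) = -2, det(A) = -9
Characteristic polynomial: λ² - tr(A)λ + det(A) = λ² + 2λ - 9
λ² + 2λ - 9 = 0  ⇒  λ = (-2 ± √((2)² - 4·(-9)))/2 = (-2 ± √(40))/2
  = -1 + √10,  -1 - √10

λ = -1 + √10, -1 - √10  (≈ 2.162, -4.162)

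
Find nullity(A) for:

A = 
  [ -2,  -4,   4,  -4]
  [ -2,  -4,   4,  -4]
nullity(A) = 3

Row reduce:
R2 → R2 - (1)·R1
REF = 
  [ -2,  -4,   4,  -4]
  [  0,   0,   0,   0]
Pivot columns: 1 → 1 pivot.
rank(A) = 1, so nullity(A) = 4 - 1 = 3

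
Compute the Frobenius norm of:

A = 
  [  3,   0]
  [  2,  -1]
||A||_F = 3.742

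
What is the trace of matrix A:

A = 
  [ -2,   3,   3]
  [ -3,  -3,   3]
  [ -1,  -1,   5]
0

tr(A) = -2 + -3 + 5 = 0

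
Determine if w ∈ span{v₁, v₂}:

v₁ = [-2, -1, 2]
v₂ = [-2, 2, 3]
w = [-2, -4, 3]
No

Form the augmented matrix and row-reduce:
[v₁|v₂|w] = 
  [ -2,  -2,  -2]
  [ -1,   2,  -4]
  [  2,   3,   3]
R2 → R2 - (1/2)·R1
R3 → R3 + (1)·R1
R3 → R3 - (1/3)·R2
REF = 
  [ -2,  -2,  -2]
  [  0,   3,  -3]
  [  0,   0,   2]

Row 3 reads [0 0 | 2], i.e. 0 = 2, so the system is inconsistent and w ∉ span{v₁, v₂}.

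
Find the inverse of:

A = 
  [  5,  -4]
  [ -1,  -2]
det(A) = (5)(-2) - (-4)(-1) = -14
For a 2×2 matrix, A⁻¹ = (1/det(A)) · [[d, -b], [-c, a]]
    = (-1/14) · [[-2, 4], [1, 5]]

A⁻¹ = 
  [  1/7,  -2/7]
  [-1/14, -5/14]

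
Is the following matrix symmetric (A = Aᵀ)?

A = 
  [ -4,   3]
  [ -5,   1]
No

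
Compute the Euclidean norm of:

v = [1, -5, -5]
7.141

||v||₂ = √((1)² + (-5)² + (-5)²) = √51 = 7.141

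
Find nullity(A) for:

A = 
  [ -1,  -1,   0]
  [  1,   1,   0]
nullity(A) = 2

Row reduce:
R2 → R2 + (1)·R1
REF = 
  [ -1,  -1,   0]
  [  0,   0,   0]
Pivot columns: 1 → 1 pivot.
rank(A) = 1, so nullity(A) = 3 - 1 = 2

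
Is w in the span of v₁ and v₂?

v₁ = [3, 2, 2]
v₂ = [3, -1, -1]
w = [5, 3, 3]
Yes

Form the augmented matrix and row-reduce:
[v₁|v₂|w] = 
  [  3,   3,   5]
  [  2,  -1,   3]
  [  2,  -1,   3]
R2 → R2 - (2/3)·R1
R3 → R3 - (2/3)·R1
R3 → R3 - (1)·R2
REF = 
  [   3,    3,    5]
  [   0,   -3, -1/3]
  [   0,    0,    0]

No row of the form [0 0 | nonzero], so the system is consistent. Back-substitution gives c₁ = 14/9, c₂ = 1/9: w = (14/9)·v₁ + (1/9)·v₂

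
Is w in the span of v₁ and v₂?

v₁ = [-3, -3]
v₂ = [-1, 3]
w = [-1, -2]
Yes

Form the augmented matrix and row-reduce:
[v₁|v₂|w] = 
  [ -3,  -1,  -1]
  [ -3,   3,  -2]
R2 → R2 - (1)·R1
REF = 
  [ -3,  -1,  -1]
  [  0,   4,  -1]

No row of the form [0 0 | nonzero], so the system is consistent. Back-substitution gives c₁ = 5/12, c₂ = -1/4: w = (5/12)·v₁ + (-1/4)·v₂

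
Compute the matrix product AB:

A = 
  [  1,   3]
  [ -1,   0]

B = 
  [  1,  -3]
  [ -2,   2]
A is 2×2 and B is 2×2, so AB is 2×2. Each entry is (row of A)·(column of B):
AB[1,1] = (1)(1) + (3)(-2) = -5
AB[1,2] = (1)(-3) + (3)(2) = 3
AB[2,1] = (-1)(1) + (0)(-2) = -1
AB[2,2] = (-1)(-3) + (0)(2) = 3

AB = 
  [ -5,   3]
  [ -1,   3]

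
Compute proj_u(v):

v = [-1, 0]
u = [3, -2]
v·u = (-1)(3) + (0)(-2) = -3
u·u = (3)² + (-2)² = 13
proj_u(v) = (v·u / u·u) × u = (-3/13) × u

proj_u(v) = [-9/13, 6/13]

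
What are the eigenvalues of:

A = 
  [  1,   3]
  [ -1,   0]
tr(A) = 1, det(A) = 3
Characteristic polynomial: λ² - tr(A)λ + det(A) = λ² - λ + 3
λ² - λ + 3 = 0  ⇒  λ = (1 ± √((-1)² - 4·(3)))/2 = (1 ± √(-11))/2
  = (1 + i√11)/2,  (1 - i√11)/2

λ = (1 + i√11)/2, (1 - i√11)/2  (≈ 0.5 + 1.658i, 0.5 - 1.658i)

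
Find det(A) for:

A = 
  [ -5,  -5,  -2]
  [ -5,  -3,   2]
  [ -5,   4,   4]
Cofactor expansion along row 1:
det(A) = (-5)·((-3)(4) - (2)(4)) - (-5)·((-5)(4) - (2)(-5)) + (-2)·((-5)(4) - (-3)(-5))
  = (-5)(-20) - (-5)(-10) + (-2)(-35)
  = 120

det(A) = 120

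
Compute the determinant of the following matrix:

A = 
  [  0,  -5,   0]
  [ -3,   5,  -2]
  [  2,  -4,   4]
Cofactor expansion along row 1:
det(A) = (0)·((5)(4) - (-2)(-4)) - (-5)·((-3)(4) - (-2)(2)) + (0)·((-3)(-4) - (5)(2))
  = (0)(12) - (-5)(-8) + (0)(2)
  = -40

det(A) = -40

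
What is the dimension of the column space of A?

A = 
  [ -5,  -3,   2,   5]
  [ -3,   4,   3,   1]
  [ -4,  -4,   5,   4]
dim(Col(A)) = 3

Row reduce:
R2 → R2 - (3/5)·R1
R3 → R3 - (4/5)·R1
R3 → R3 + (8/29)·R2
REF = 
  [    -5,     -3,      2,      5]
  [     0,   29/5,    9/5,     -2]
  [     0,      0, 113/29, -16/29]
Pivot columns: 1, 2, 3 → 3 pivots.
dim(Col(A)) = number of pivot columns = 3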